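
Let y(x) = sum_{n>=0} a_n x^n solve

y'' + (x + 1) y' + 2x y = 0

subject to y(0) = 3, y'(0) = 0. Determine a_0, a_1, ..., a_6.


Ansatz: y(x) = sum_{n>=0} a_n x^n, so y'(x) = sum_{n>=1} n a_n x^(n-1) and y''(x) = sum_{n>=2} n(n-1) a_n x^(n-2).
Substitute into P(x) y'' + Q(x) y' + R(x) y = 0 with P(x) = 1, Q(x) = x + 1, R(x) = 2x, and match powers of x.
Initial conditions: a_0 = 3, a_1 = 0.
Setting the coefficient of each power of x to zero and solving order by order (substituting the coefficients already found):
  x^0: 2 a_2 + a_1 = 0  ->  2 a_2 = -a_1 = 0  ->  a_2 = 0
  x^1: 6 a_3 + 2 a_2 + a_1 + 2 a_0 = 0  ->  6 a_3 = -2 a_2 - a_1 - 2 a_0 = -6  ->  a_3 = -1
  x^2: 12 a_4 + 3 a_3 + 2 a_2 + 2 a_1 = 0  ->  12 a_4 = -3 a_3 - 2 a_2 - 2 a_1 = 3  ->  a_4 = 1/4
  x^3: 20 a_5 + 4 a_4 + 3 a_3 + 2 a_2 = 0  ->  20 a_5 = -4 a_4 - 3 a_3 - 2 a_2 = 2  ->  a_5 = 1/10
  x^4: 30 a_6 + 5 a_5 + 4 a_4 + 2 a_3 = 0  ->  30 a_6 = -5 a_5 - 4 a_4 - 2 a_3 = 1/2  ->  a_6 = 1/60
Truncated series: y(x) = 3 - x^3 + (1/4) x^4 + (1/10) x^5 + (1/60) x^6 + O(x^7).

a_0 = 3; a_1 = 0; a_2 = 0; a_3 = -1; a_4 = 1/4; a_5 = 1/10; a_6 = 1/60


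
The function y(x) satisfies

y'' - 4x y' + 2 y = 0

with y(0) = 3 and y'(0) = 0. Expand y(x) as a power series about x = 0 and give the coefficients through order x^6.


Ansatz: y(x) = sum_{n>=0} a_n x^n, so y'(x) = sum_{n>=1} n a_n x^(n-1) and y''(x) = sum_{n>=2} n(n-1) a_n x^(n-2).
Substitute into P(x) y'' + Q(x) y' + R(x) y = 0 with P(x) = 1, Q(x) = -4x, R(x) = 2, and match powers of x.
Initial conditions: a_0 = 3, a_1 = 0.
Setting the coefficient of each power of x to zero and solving order by order (substituting the coefficients already found):
  x^0: 2 a_2 + 2 a_0 = 0  ->  2 a_2 = -2 a_0 = -6  ->  a_2 = -3
  x^1: 6 a_3 - 2 a_1 = 0  ->  6 a_3 = 2 a_1 = 0  ->  a_3 = 0
  x^2: 12 a_4 - 6 a_2 = 0  ->  12 a_4 = 6 a_2 = -18  ->  a_4 = -3/2
  x^3: 20 a_5 - 10 a_3 = 0  ->  20 a_5 = 10 a_3 = 0  ->  a_5 = 0
  x^4: 30 a_6 - 14 a_4 = 0  ->  30 a_6 = 14 a_4 = -21  ->  a_6 = -7/10
Truncated series: y(x) = 3 - 3 x^2 - (3/2) x^4 - (7/10) x^6 + O(x^7).

a_0 = 3; a_1 = 0; a_2 = -3; a_3 = 0; a_4 = -3/2; a_5 = 0; a_6 = -7/10


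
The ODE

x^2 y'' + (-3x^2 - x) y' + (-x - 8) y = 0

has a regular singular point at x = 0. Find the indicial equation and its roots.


Divide by x^2 to reach normal form y'' + P_1(x) y' + P_2(x) y = 0 with P_1(x) = -3 - 1/x and P_2(x) = -1/x - 8/x^2.
x = 0 is a singular point because the y'-coefficient -3 - 1/x has a pole at x = 0 and the y-coefficient -1/x - 8/x^2 has a pole at x = 0.
It is a regular singular point because x P_1(x) = p(x) = -3x - 1 and x^2 P_2(x) = q(x) = -x - 8 are polynomials, hence analytic at x = 0.
p(0) = -1,  q(0) = -8.
Indicial equation: r(r-1) + p(0) r + q(0) = 0, i.e. r^2 + (p(0) - 1) r + q(0) = 0, i.e. r^2 - 2 r - 8 = 0.
Discriminant: (-2)^2 - 4(-8) = 36, so r = (2 ± 6)/2.
Solving: r_1 = 4, r_2 = -2.

indicial: r^2 - 2 r - 8 = 0; roots r_1 = 4, r_2 = -2


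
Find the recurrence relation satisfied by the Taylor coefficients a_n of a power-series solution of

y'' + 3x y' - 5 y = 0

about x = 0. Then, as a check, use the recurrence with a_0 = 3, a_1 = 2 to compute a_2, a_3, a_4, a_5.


Substitute y = sum_n a_n x^n.
y''(x) has coefficient (n+2)(n+1) a_{n+2} at x^n;
3 x y'(x) has coefficient 3 n a_n at x^n (shift);
-5 y(x) has coefficient -5 a_n at x^n.
Matching x^n: (n+2)(n+1) a_{n+2} + (3n - 5) a_n = 0.
Thus a_{n+2} = (-3n + 5) / ((n+1)(n+2)) * a_n.

Check with a_0 = 3, a_1 = 2 (apply the recurrence for n = 0, 1, 2, 3): a_0 = 3, a_1 = 2, a_2 = 15/2, a_3 = 2/3, a_4 = -5/8, a_5 = -2/15.

a_(n+2) = (-3n + 5) / ((n+1)(n+2)) * a_n; check: a_0 = 3, a_1 = 2, a_2 = 15/2, a_3 = 2/3, a_4 = -5/8, a_5 = -2/15


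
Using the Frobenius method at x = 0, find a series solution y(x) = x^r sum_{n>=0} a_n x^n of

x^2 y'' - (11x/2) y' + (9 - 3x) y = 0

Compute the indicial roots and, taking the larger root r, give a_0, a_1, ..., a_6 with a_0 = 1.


Write in Frobenius form y'' + (p(x)/x) y' + (q(x)/x^2) y = 0:
  p(x) = -11/2,  q(x) = 9 - 3x.
Indicial equation: r(r-1) + (-11/2) r + (9) = 0 -> roots r_1 = 9/2, r_2 = 2.
Take r = r_1 = 9/2. Let y(x) = x^r sum_{n>=0} a_n x^n with a_0 = 1.
Substitute y = x^r sum a_n x^n and match x^{r+n}. The recurrence is
  D(n) a_n - 3 a_{n-1} = 0,  where D(n) = (r+n)(r+n-1) + (-11/2)(r+n) + (9).
  a_n = 3 / D(n) * a_{n-1}.
Since the indicial polynomial factors as (r - r_1)(r - r_2), D(n) = (r_1 + n - r_1)(r_1 + n - r_2) = n(n + 5/2).
Evaluating step by step (a_0 = 1):
  n = 1: D(1) = 1(1 + 5/2) = 7/2; numerator = 3(1) = 3; a_1 = (3)/(7/2) = 6/7
  n = 2: D(2) = 2(2 + 5/2) = 9; numerator = 3(6/7) = 18/7; a_2 = (18/7)/(9) = 2/7
  n = 3: D(3) = 3(3 + 5/2) = 33/2; numerator = 3(2/7) = 6/7; a_3 = (6/7)/(33/2) = 4/77
  n = 4: D(4) = 4(4 + 5/2) = 26; numerator = 3(4/77) = 12/77; a_4 = (12/77)/(26) = 6/1001
  n = 5: D(5) = 5(5 + 5/2) = 75/2; numerator = 3(6/1001) = 18/1001; a_5 = (18/1001)/(75/2) = 12/25025
  n = 6: D(6) = 6(6 + 5/2) = 51; numerator = 3(12/25025) = 36/25025; a_6 = (36/25025)/(51) = 12/425425

r = 9/2; a_0 = 1; a_1 = 6/7; a_2 = 2/7; a_3 = 4/77; a_4 = 6/1001; a_5 = 12/25025; a_6 = 12/425425


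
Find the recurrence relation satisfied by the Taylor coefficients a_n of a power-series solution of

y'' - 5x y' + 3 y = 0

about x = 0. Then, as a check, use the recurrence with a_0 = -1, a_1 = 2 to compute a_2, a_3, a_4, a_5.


Substitute y = sum_n a_n x^n.
y''(x) has coefficient (n+2)(n+1) a_{n+2} at x^n;
-5 x y'(x) has coefficient -5 n a_n at x^n (shift);
3 y(x) has coefficient 3 a_n at x^n.
Matching x^n: (n+2)(n+1) a_{n+2} + (-5n + 3) a_n = 0.
Thus a_{n+2} = (5n - 3) / ((n+1)(n+2)) * a_n.

Check with a_0 = -1, a_1 = 2 (apply the recurrence for n = 0, 1, 2, 3): a_0 = -1, a_1 = 2, a_2 = 3/2, a_3 = 2/3, a_4 = 7/8, a_5 = 2/5.

a_(n+2) = (5n - 3) / ((n+1)(n+2)) * a_n; check: a_0 = -1, a_1 = 2, a_2 = 3/2, a_3 = 2/3, a_4 = 7/8, a_5 = 2/5


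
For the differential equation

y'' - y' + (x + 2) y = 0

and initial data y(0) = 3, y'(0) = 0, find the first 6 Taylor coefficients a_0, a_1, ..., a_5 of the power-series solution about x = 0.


Ansatz: y(x) = sum_{n>=0} a_n x^n, so y'(x) = sum_{n>=1} n a_n x^(n-1) and y''(x) = sum_{n>=2} n(n-1) a_n x^(n-2).
Substitute into P(x) y'' + Q(x) y' + R(x) y = 0 with P(x) = 1, Q(x) = -1, R(x) = x + 2, and match powers of x.
Initial conditions: a_0 = 3, a_1 = 0.
Setting the coefficient of each power of x to zero and solving order by order (substituting the coefficients already found):
  x^0: 2 a_2 - a_1 + 2 a_0 = 0  ->  2 a_2 = a_1 - 2 a_0 = -6  ->  a_2 = -3
  x^1: 6 a_3 - 2 a_2 + 2 a_1 + a_0 = 0  ->  6 a_3 = 2 a_2 - 2 a_1 - a_0 = -9  ->  a_3 = -3/2
  x^2: 12 a_4 - 3 a_3 + 2 a_2 + a_1 = 0  ->  12 a_4 = 3 a_3 - 2 a_2 - a_1 = 3/2  ->  a_4 = 1/8
  x^3: 20 a_5 - 4 a_4 + 2 a_3 + a_2 = 0  ->  20 a_5 = 4 a_4 - 2 a_3 - a_2 = 13/2  ->  a_5 = 13/40
Truncated series: y(x) = 3 - 3 x^2 - (3/2) x^3 + (1/8) x^4 + (13/40) x^5 + O(x^6).

a_0 = 3; a_1 = 0; a_2 = -3; a_3 = -3/2; a_4 = 1/8; a_5 = 13/40


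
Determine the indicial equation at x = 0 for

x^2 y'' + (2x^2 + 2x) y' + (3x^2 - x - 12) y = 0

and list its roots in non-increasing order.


Divide by x^2 to reach normal form y'' + P_1(x) y' + P_2(x) y = 0 with P_1(x) = 2 + 2/x and P_2(x) = 3 - 1/x - 12/x^2.
x = 0 is a singular point because the y'-coefficient 2 + 2/x has a pole at x = 0 and the y-coefficient 3 - 1/x - 12/x^2 has a pole at x = 0.
It is a regular singular point because x P_1(x) = p(x) = 2x + 2 and x^2 P_2(x) = q(x) = 3x^2 - x - 12 are polynomials, hence analytic at x = 0.
p(0) = 2,  q(0) = -12.
Indicial equation: r(r-1) + p(0) r + q(0) = 0, i.e. r^2 + (p(0) - 1) r + q(0) = 0, i.e. r^2 + 1 r - 12 = 0.
Discriminant: (1)^2 - 4(-12) = 49, so r = (-1 ± 7)/2.
Solving: r_1 = 3, r_2 = -4.

indicial: r^2 + 1 r - 12 = 0; roots r_1 = 3, r_2 = -4


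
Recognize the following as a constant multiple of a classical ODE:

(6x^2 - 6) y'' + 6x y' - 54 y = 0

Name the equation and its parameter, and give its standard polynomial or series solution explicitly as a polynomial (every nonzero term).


All three coefficients share the factor -6; dividing through by -6 gives  (1 - x^2) y'' - x y' + 9 y = 0.
This matches the Chebyshev equation (1 - x^2) y'' - x y' + n^2 y = 0 (note the -x y' term, not -2x y') with n^2 = 9, so n = 3; the polynomial solution is T_3(x).
With y = sum_k a_k x^k, matching x^k gives (k+2)(k+1) a_{k+2} = (k^2 - n^2) a_k = (k - 3)(k + 3) a_k. The right side vanishes at k = 3, so the series with the parity of 3 terminates at degree 3.
Standard normalization: leading coefficient of T_n is 2^(n-1), so a_3 = 2^2 = 4. Work downward with a_k = (k+1)(k+2) a_{k+2} / ((k - 3)(k + 3)):
  a_1 = (2)(3)(4) / ((1 - 3)(1 + 3)) = 24/(-8) = -3
Hence T_3(x) = 4 x^3 - 3 x.

T_3(x); series = 4 x^3 - 3 x


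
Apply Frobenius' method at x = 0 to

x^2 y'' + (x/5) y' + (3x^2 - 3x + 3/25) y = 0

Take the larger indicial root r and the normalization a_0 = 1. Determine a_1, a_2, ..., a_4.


Write in Frobenius form y'' + (p(x)/x) y' + (q(x)/x^2) y = 0:
  p(x) = 1/5,  q(x) = 3x^2 - 3x + 3/25.
Indicial equation: r(r-1) + (1/5) r + (3/25) = 0 -> roots r_1 = 3/5, r_2 = 1/5.
Take r = r_1 = 3/5. Let y(x) = x^r sum_{n>=0} a_n x^n with a_0 = 1.
Substitute y = x^r sum a_n x^n and match x^{r+n}. The recurrence is
  D(n) a_n - 3 a_{n-1} + 3 a_{n-2} = 0,  where D(n) = (r+n)(r+n-1) + (1/5)(r+n) + (3/25).
  a_n = [3 a_{n-1} - 3 a_{n-2}] / D(n).
Since the indicial polynomial factors as (r - r_1)(r - r_2), D(n) = (r_1 + n - r_1)(r_1 + n - r_2) = n(n + 2/5).
Evaluating step by step (a_0 = 1):
  n = 1: D(1) = 1(1 + 2/5) = 7/5; numerator = 3(1) = 3; a_1 = (3)/(7/5) = 15/7
  n = 2: D(2) = 2(2 + 2/5) = 24/5; numerator = 3(15/7) - 3(1) = 24/7; a_2 = (24/7)/(24/5) = 5/7
  n = 3: D(3) = 3(3 + 2/5) = 51/5; numerator = 3(5/7) - 3(15/7) = -30/7; a_3 = (-30/7)/(51/5) = -50/119
  n = 4: D(4) = 4(4 + 2/5) = 88/5; numerator = 3(-50/119) - 3(5/7) = -405/119; a_4 = (-405/119)/(88/5) = -2025/10472

r = 3/5; a_0 = 1; a_1 = 15/7; a_2 = 5/7; a_3 = -50/119; a_4 = -2025/10472


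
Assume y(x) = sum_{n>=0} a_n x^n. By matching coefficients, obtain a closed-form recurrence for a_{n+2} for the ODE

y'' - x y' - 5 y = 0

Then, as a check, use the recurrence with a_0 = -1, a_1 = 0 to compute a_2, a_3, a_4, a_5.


Substitute y = sum_n a_n x^n.
y''(x) has coefficient (n+2)(n+1) a_{n+2} at x^n;
-x y'(x) has coefficient -n a_n at x^n (shift);
-5 y(x) has coefficient -5 a_n at x^n.
Matching x^n: (n+2)(n+1) a_{n+2} + (-n - 5) a_n = 0.
Thus a_{n+2} = (n + 5) / ((n+1)(n+2)) * a_n.

Check with a_0 = -1, a_1 = 0 (apply the recurrence for n = 0, 1, 2, 3): a_0 = -1, a_1 = 0, a_2 = -5/2, a_3 = 0, a_4 = -35/24, a_5 = 0.

a_(n+2) = (n + 5) / ((n+1)(n+2)) * a_n; check: a_0 = -1, a_1 = 0, a_2 = -5/2, a_3 = 0, a_4 = -35/24, a_5 = 0


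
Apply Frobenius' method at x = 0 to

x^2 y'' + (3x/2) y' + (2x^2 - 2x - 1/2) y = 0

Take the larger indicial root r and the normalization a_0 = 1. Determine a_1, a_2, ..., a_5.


Write in Frobenius form y'' + (p(x)/x) y' + (q(x)/x^2) y = 0:
  p(x) = 3/2,  q(x) = 2x^2 - 2x - 1/2.
Indicial equation: r(r-1) + (3/2) r + (-1/2) = 0 -> roots r_1 = 1/2, r_2 = -1.
Take r = r_1 = 1/2. Let y(x) = x^r sum_{n>=0} a_n x^n with a_0 = 1.
Substitute y = x^r sum a_n x^n and match x^{r+n}. The recurrence is
  D(n) a_n - 2 a_{n-1} + 2 a_{n-2} = 0,  where D(n) = (r+n)(r+n-1) + (3/2)(r+n) + (-1/2).
  a_n = [2 a_{n-1} - 2 a_{n-2}] / D(n).
Since the indicial polynomial factors as (r - r_1)(r - r_2), D(n) = (r_1 + n - r_1)(r_1 + n - r_2) = n(n + 3/2).
Evaluating step by step (a_0 = 1):
  n = 1: D(1) = 1(1 + 3/2) = 5/2; numerator = 2(1) = 2; a_1 = (2)/(5/2) = 4/5
  n = 2: D(2) = 2(2 + 3/2) = 7; numerator = 2(4/5) - 2(1) = -2/5; a_2 = (-2/5)/(7) = -2/35
  n = 3: D(3) = 3(3 + 3/2) = 27/2; numerator = 2(-2/35) - 2(4/5) = -12/7; a_3 = (-12/7)/(27/2) = -8/63
  n = 4: D(4) = 4(4 + 3/2) = 22; numerator = 2(-8/63) - 2(-2/35) = -44/315; a_4 = (-44/315)/(22) = -2/315
  n = 5: D(5) = 5(5 + 3/2) = 65/2; numerator = 2(-2/315) - 2(-8/63) = 76/315; a_5 = (76/315)/(65/2) = 152/20475

r = 1/2; a_0 = 1; a_1 = 4/5; a_2 = -2/35; a_3 = -8/63; a_4 = -2/315; a_5 = 152/20475


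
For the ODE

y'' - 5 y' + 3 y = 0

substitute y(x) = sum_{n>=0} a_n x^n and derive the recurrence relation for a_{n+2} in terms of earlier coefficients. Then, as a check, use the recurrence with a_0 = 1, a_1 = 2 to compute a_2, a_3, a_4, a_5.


Substitute y = sum_n a_n x^n.
y''(x) has coefficient (n+2)(n+1) a_{n+2} at x^n;
-5 y'(x) has coefficient -5 (n+1) a_{n+1} at x^n;
3 y(x) has coefficient 3 a_n at x^n.
Matching x^n: (n+2)(n+1) a_{n+2} - 5 (n+1) a_{n+1} + 3 a_n = 0.
Thus a_{n+2} = [5 (n+1) a_{n+1} - 3 a_n] / ((n+1)(n+2)).

Check with a_0 = 1, a_1 = 2 (apply the recurrence for n = 0, 1, 2, 3): a_0 = 1, a_1 = 2, a_2 = 7/2, a_3 = 29/6, a_4 = 31/6, a_5 = 533/120.

a_(n+2) = [5 (n+1) a_(n+1) - 3 a_n] / ((n+1)(n+2)); check: a_0 = 1, a_1 = 2, a_2 = 7/2, a_3 = 29/6, a_4 = 31/6, a_5 = 533/120


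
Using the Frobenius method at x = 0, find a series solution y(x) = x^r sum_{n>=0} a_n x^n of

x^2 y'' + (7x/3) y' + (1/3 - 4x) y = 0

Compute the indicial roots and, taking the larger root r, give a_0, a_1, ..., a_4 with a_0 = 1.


Write in Frobenius form y'' + (p(x)/x) y' + (q(x)/x^2) y = 0:
  p(x) = 7/3,  q(x) = 1/3 - 4x.
Indicial equation: r(r-1) + (7/3) r + (1/3) = 0 -> roots r_1 = -1/3, r_2 = -1.
Take r = r_1 = -1/3. Let y(x) = x^r sum_{n>=0} a_n x^n with a_0 = 1.
Substitute y = x^r sum a_n x^n and match x^{r+n}. The recurrence is
  D(n) a_n - 4 a_{n-1} = 0,  where D(n) = (r+n)(r+n-1) + (7/3)(r+n) + (1/3).
  a_n = 4 / D(n) * a_{n-1}.
Since the indicial polynomial factors as (r - r_1)(r - r_2), D(n) = (r_1 + n - r_1)(r_1 + n - r_2) = n(n + 2/3).
Evaluating step by step (a_0 = 1):
  n = 1: D(1) = 1(1 + 2/3) = 5/3; numerator = 4(1) = 4; a_1 = (4)/(5/3) = 12/5
  n = 2: D(2) = 2(2 + 2/3) = 16/3; numerator = 4(12/5) = 48/5; a_2 = (48/5)/(16/3) = 9/5
  n = 3: D(3) = 3(3 + 2/3) = 11; numerator = 4(9/5) = 36/5; a_3 = (36/5)/(11) = 36/55
  n = 4: D(4) = 4(4 + 2/3) = 56/3; numerator = 4(36/55) = 144/55; a_4 = (144/55)/(56/3) = 54/385

r = -1/3; a_0 = 1; a_1 = 12/5; a_2 = 9/5; a_3 = 36/55; a_4 = 54/385


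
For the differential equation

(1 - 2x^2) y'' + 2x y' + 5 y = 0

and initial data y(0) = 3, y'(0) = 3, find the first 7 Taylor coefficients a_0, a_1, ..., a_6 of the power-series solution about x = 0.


Ansatz: y(x) = sum_{n>=0} a_n x^n, so y'(x) = sum_{n>=1} n a_n x^(n-1) and y''(x) = sum_{n>=2} n(n-1) a_n x^(n-2).
Substitute into P(x) y'' + Q(x) y' + R(x) y = 0 with P(x) = 1 - 2x^2, Q(x) = 2x, R(x) = 5, and match powers of x.
Initial conditions: a_0 = 3, a_1 = 3.
Setting the coefficient of each power of x to zero and solving order by order (substituting the coefficients already found):
  x^0: 2 a_2 + 5 a_0 = 0  ->  2 a_2 = -5 a_0 = -15  ->  a_2 = -15/2
  x^1: 6 a_3 + 7 a_1 = 0  ->  6 a_3 = -7 a_1 = -21  ->  a_3 = -7/2
  x^2: 12 a_4 + 5 a_2 = 0  ->  12 a_4 = -5 a_2 = 75/2  ->  a_4 = 25/8
  x^3: 20 a_5 - a_3 = 0  ->  20 a_5 = a_3 = -7/2  ->  a_5 = -7/40
  x^4: 30 a_6 - 11 a_4 = 0  ->  30 a_6 = 11 a_4 = 275/8  ->  a_6 = 55/48
Truncated series: y(x) = 3 + 3 x - (15/2) x^2 - (7/2) x^3 + (25/8) x^4 - (7/40) x^5 + (55/48) x^6 + O(x^7).

a_0 = 3; a_1 = 3; a_2 = -15/2; a_3 = -7/2; a_4 = 25/8; a_5 = -7/40; a_6 = 55/48


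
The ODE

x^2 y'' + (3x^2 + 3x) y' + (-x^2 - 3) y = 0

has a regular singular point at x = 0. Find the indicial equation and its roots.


Divide by x^2 to reach normal form y'' + P_1(x) y' + P_2(x) y = 0 with P_1(x) = 3 + 3/x and P_2(x) = -1 - 3/x^2.
x = 0 is a singular point because the y'-coefficient 3 + 3/x has a pole at x = 0 and the y-coefficient -1 - 3/x^2 has a pole at x = 0.
It is a regular singular point because x P_1(x) = p(x) = 3x + 3 and x^2 P_2(x) = q(x) = -x^2 - 3 are polynomials, hence analytic at x = 0.
p(0) = 3,  q(0) = -3.
Indicial equation: r(r-1) + p(0) r + q(0) = 0, i.e. r^2 + (p(0) - 1) r + q(0) = 0, i.e. r^2 + 2 r - 3 = 0.
Discriminant: (2)^2 - 4(-3) = 16, so r = (-2 ± 4)/2.
Solving: r_1 = 1, r_2 = -3.

indicial: r^2 + 2 r - 3 = 0; roots r_1 = 1, r_2 = -3


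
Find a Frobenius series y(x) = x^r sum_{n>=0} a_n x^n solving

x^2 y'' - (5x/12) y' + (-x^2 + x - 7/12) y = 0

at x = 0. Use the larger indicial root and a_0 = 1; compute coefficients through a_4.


Write in Frobenius form y'' + (p(x)/x) y' + (q(x)/x^2) y = 0:
  p(x) = -5/12,  q(x) = -x^2 + x - 7/12.
Indicial equation: r(r-1) + (-5/12) r + (-7/12) = 0 -> roots r_1 = 7/4, r_2 = -1/3.
Take r = r_1 = 7/4. Let y(x) = x^r sum_{n>=0} a_n x^n with a_0 = 1.
Substitute y = x^r sum a_n x^n and match x^{r+n}. The recurrence is
  D(n) a_n + 1 a_{n-1} - 1 a_{n-2} = 0,  where D(n) = (r+n)(r+n-1) + (-5/12)(r+n) + (-7/12).
  a_n = [-1 a_{n-1} + 1 a_{n-2}] / D(n).
Since the indicial polynomial factors as (r - r_1)(r - r_2), D(n) = (r_1 + n - r_1)(r_1 + n - r_2) = n(n + 25/12).
Evaluating step by step (a_0 = 1):
  n = 1: D(1) = 1(1 + 25/12) = 37/12; numerator = -1(1) = -1; a_1 = (-1)/(37/12) = -12/37
  n = 2: D(2) = 2(2 + 25/12) = 49/6; numerator = -1(-12/37) + 1(1) = 49/37; a_2 = (49/37)/(49/6) = 6/37
  n = 3: D(3) = 3(3 + 25/12) = 61/4; numerator = -1(6/37) + 1(-12/37) = -18/37; a_3 = (-18/37)/(61/4) = -72/2257
  n = 4: D(4) = 4(4 + 25/12) = 73/3; numerator = -1(-72/2257) + 1(6/37) = 438/2257; a_4 = (438/2257)/(73/3) = 18/2257

r = 7/4; a_0 = 1; a_1 = -12/37; a_2 = 6/37; a_3 = -72/2257; a_4 = 18/2257


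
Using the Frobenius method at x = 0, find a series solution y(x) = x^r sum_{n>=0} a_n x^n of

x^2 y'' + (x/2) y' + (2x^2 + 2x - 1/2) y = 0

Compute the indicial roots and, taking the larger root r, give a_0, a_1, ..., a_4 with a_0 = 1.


Write in Frobenius form y'' + (p(x)/x) y' + (q(x)/x^2) y = 0:
  p(x) = 1/2,  q(x) = 2x^2 + 2x - 1/2.
Indicial equation: r(r-1) + (1/2) r + (-1/2) = 0 -> roots r_1 = 1, r_2 = -1/2.
Take r = r_1 = 1. Let y(x) = x^r sum_{n>=0} a_n x^n with a_0 = 1.
Substitute y = x^r sum a_n x^n and match x^{r+n}. The recurrence is
  D(n) a_n + 2 a_{n-1} + 2 a_{n-2} = 0,  where D(n) = (r+n)(r+n-1) + (1/2)(r+n) + (-1/2).
  a_n = [-2 a_{n-1} - 2 a_{n-2}] / D(n).
Since the indicial polynomial factors as (r - r_1)(r - r_2), D(n) = (r_1 + n - r_1)(r_1 + n - r_2) = n(n + 3/2).
Evaluating step by step (a_0 = 1):
  n = 1: D(1) = 1(1 + 3/2) = 5/2; numerator = -2(1) = -2; a_1 = (-2)/(5/2) = -4/5
  n = 2: D(2) = 2(2 + 3/2) = 7; numerator = -2(-4/5) - 2(1) = -2/5; a_2 = (-2/5)/(7) = -2/35
  n = 3: D(3) = 3(3 + 3/2) = 27/2; numerator = -2(-2/35) - 2(-4/5) = 12/7; a_3 = (12/7)/(27/2) = 8/63
  n = 4: D(4) = 4(4 + 3/2) = 22; numerator = -2(8/63) - 2(-2/35) = -44/315; a_4 = (-44/315)/(22) = -2/315

r = 1; a_0 = 1; a_1 = -4/5; a_2 = -2/35; a_3 = 8/63; a_4 = -2/315


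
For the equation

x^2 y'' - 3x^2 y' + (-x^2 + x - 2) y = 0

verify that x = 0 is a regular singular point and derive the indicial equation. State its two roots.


Divide by x^2 to reach normal form y'' + P_1(x) y' + P_2(x) y = 0 with P_1(x) = -3 and P_2(x) = -1 + 1/x - 2/x^2.
x = 0 is a singular point because the y-coefficient -1 + 1/x - 2/x^2 has a pole at x = 0.
It is a regular singular point because x P_1(x) = p(x) = -3x and x^2 P_2(x) = q(x) = -x^2 + x - 2 are polynomials, hence analytic at x = 0.
p(0) = 0,  q(0) = -2.
Indicial equation: r(r-1) + p(0) r + q(0) = 0, i.e. r^2 + (p(0) - 1) r + q(0) = 0, i.e. r^2 - 1 r - 2 = 0.
Discriminant: (-1)^2 - 4(-2) = 9, so r = (1 ± 3)/2.
Solving: r_1 = 2, r_2 = -1.

indicial: r^2 - 1 r - 2 = 0; roots r_1 = 2, r_2 = -1


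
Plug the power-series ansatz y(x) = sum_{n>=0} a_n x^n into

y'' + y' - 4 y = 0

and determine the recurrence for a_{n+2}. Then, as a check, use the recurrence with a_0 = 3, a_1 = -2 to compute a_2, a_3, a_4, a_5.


Substitute y = sum_n a_n x^n.
y''(x) has coefficient (n+2)(n+1) a_{n+2} at x^n;
y'(x) has coefficient (n+1) a_{n+1} at x^n;
-4 y(x) has coefficient -4 a_n at x^n.
Matching x^n: (n+2)(n+1) a_{n+2} + (n+1) a_{n+1} - 4 a_n = 0.
Thus a_{n+2} = [-(n+1) a_{n+1} + 4 a_n] / ((n+1)(n+2)).

Check with a_0 = 3, a_1 = -2 (apply the recurrence for n = 0, 1, 2, 3): a_0 = 3, a_1 = -2, a_2 = 7, a_3 = -11/3, a_4 = 13/4, a_5 = -83/60.

a_(n+2) = [-(n+1) a_(n+1) + 4 a_n] / ((n+1)(n+2)); check: a_0 = 3, a_1 = -2, a_2 = 7, a_3 = -11/3, a_4 = 13/4, a_5 = -83/60


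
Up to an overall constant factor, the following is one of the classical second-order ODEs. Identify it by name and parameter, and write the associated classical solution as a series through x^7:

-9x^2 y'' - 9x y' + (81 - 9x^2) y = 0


All three coefficients share the factor -9; dividing through by -9 gives  x^2 y'' + x y' + (x^2 - 9) y = 0.
This matches the Bessel equation x^2 y'' + x y' + (x^2 - nu^2) y = 0 with nu^2 = 9, so nu = 3; the solution bounded at x = 0 is J_3(x).
Frobenius at x = 0: indicial roots ±nu; for r = nu the recurrence k(k + 2nu) c_k = -c_{k-2} gives the standard series J_nu(x) = sum_{k>=0} (-1)^k / (k! (k+nu)!) (x/2)^(2k+nu). Evaluate the first 3 terms:
  k = 0: (-1)^0 / (0! * 3! * 2^3) x^3 = 1/(1*6*8) x^3 = (1/48) x^3
  k = 1: (-1)^1 / (1! * 4! * 2^5) x^5 = -1/(1*24*32) x^5 = (-1/768) x^5
  k = 2: (-1)^2 / (2! * 5! * 2^7) x^7 = 1/(2*120*128) x^7 = (1/30720) x^7
Hence J_3(x) = x^7/30720 - x^5/768 + x^3/48 + ....

J_3(x); series = x^7/30720 - x^5/768 + x^3/48


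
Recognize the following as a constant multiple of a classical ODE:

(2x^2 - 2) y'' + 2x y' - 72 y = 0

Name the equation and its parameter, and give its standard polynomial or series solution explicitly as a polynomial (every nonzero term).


All three coefficients share the factor -2; dividing through by -2 gives  (1 - x^2) y'' - x y' + 36 y = 0.
This matches the Chebyshev equation (1 - x^2) y'' - x y' + n^2 y = 0 (note the -x y' term, not -2x y') with n^2 = 36, so n = 6; the polynomial solution is T_6(x).
With y = sum_k a_k x^k, matching x^k gives (k+2)(k+1) a_{k+2} = (k^2 - n^2) a_k = (k - 6)(k + 6) a_k. The right side vanishes at k = 6, so the series with the parity of 6 terminates at degree 6.
Standard normalization: leading coefficient of T_n is 2^(n-1), so a_6 = 2^5 = 32. Work downward with a_k = (k+1)(k+2) a_{k+2} / ((k - 6)(k + 6)):
  a_4 = (5)(6)(32) / ((4 - 6)(4 + 6)) = 960/(-20) = -48
  a_2 = (3)(4)(-48) / ((2 - 6)(2 + 6)) = -576/(-32) = 18
  a_0 = (1)(2)(18) / ((0 - 6)(0 + 6)) = 36/(-36) = -1
Hence T_6(x) = 32 x^6 - 48 x^4 + 18 x^2 - 1.

T_6(x); series = 32 x^6 - 48 x^4 + 18 x^2 - 1


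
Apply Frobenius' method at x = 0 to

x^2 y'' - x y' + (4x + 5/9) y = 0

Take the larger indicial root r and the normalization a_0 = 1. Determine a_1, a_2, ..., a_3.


Write in Frobenius form y'' + (p(x)/x) y' + (q(x)/x^2) y = 0:
  p(x) = -1,  q(x) = 4x + 5/9.
Indicial equation: r(r-1) + (-1) r + (5/9) = 0 -> roots r_1 = 5/3, r_2 = 1/3.
Take r = r_1 = 5/3. Let y(x) = x^r sum_{n>=0} a_n x^n with a_0 = 1.
Substitute y = x^r sum a_n x^n and match x^{r+n}. The recurrence is
  D(n) a_n + 4 a_{n-1} = 0,  where D(n) = (r+n)(r+n-1) + (-1)(r+n) + (5/9).
  a_n = -4 / D(n) * a_{n-1}.
Since the indicial polynomial factors as (r - r_1)(r - r_2), D(n) = (r_1 + n - r_1)(r_1 + n - r_2) = n(n + 4/3).
Evaluating step by step (a_0 = 1):
  n = 1: D(1) = 1(1 + 4/3) = 7/3; numerator = -4(1) = -4; a_1 = (-4)/(7/3) = -12/7
  n = 2: D(2) = 2(2 + 4/3) = 20/3; numerator = -4(-12/7) = 48/7; a_2 = (48/7)/(20/3) = 36/35
  n = 3: D(3) = 3(3 + 4/3) = 13; numerator = -4(36/35) = -144/35; a_3 = (-144/35)/(13) = -144/455

r = 5/3; a_0 = 1; a_1 = -12/7; a_2 = 36/35; a_3 = -144/455


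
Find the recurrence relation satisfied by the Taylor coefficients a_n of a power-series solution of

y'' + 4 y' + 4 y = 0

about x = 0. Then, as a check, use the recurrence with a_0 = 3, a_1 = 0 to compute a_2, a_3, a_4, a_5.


Substitute y = sum_n a_n x^n.
y''(x) has coefficient (n+2)(n+1) a_{n+2} at x^n;
4 y'(x) has coefficient 4 (n+1) a_{n+1} at x^n;
4 y(x) has coefficient 4 a_n at x^n.
Matching x^n: (n+2)(n+1) a_{n+2} + 4 (n+1) a_{n+1} + 4 a_n = 0.
Thus a_{n+2} = [-4 (n+1) a_{n+1} - 4 a_n] / ((n+1)(n+2)).

Check with a_0 = 3, a_1 = 0 (apply the recurrence for n = 0, 1, 2, 3): a_0 = 3, a_1 = 0, a_2 = -6, a_3 = 8, a_4 = -6, a_5 = 16/5.

a_(n+2) = [-4 (n+1) a_(n+1) - 4 a_n] / ((n+1)(n+2)); check: a_0 = 3, a_1 = 0, a_2 = -6, a_3 = 8, a_4 = -6, a_5 = 16/5


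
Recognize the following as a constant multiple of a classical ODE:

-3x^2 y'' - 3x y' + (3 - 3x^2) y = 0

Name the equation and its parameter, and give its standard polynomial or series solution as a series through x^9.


All three coefficients share the factor -3; dividing through by -3 gives  x^2 y'' + x y' + (x^2 - 1) y = 0.
This matches the Bessel equation x^2 y'' + x y' + (x^2 - nu^2) y = 0 with nu^2 = 1, so nu = 1; the solution bounded at x = 0 is J_1(x).
Frobenius at x = 0: indicial roots ±nu; for r = nu the recurrence k(k + 2nu) c_k = -c_{k-2} gives the standard series J_nu(x) = sum_{k>=0} (-1)^k / (k! (k+nu)!) (x/2)^(2k+nu). Evaluate the first 5 terms:
  k = 0: (-1)^0 / (0! * 1! * 2^1) x^1 = 1/(1*1*2) x^1 = (1/2) x^1
  k = 1: (-1)^1 / (1! * 2! * 2^3) x^3 = -1/(1*2*8) x^3 = (-1/16) x^3
  k = 2: (-1)^2 / (2! * 3! * 2^5) x^5 = 1/(2*6*32) x^5 = (1/384) x^5
  k = 3: (-1)^3 / (3! * 4! * 2^7) x^7 = -1/(6*24*128) x^7 = (-1/18432) x^7
  k = 4: (-1)^4 / (4! * 5! * 2^9) x^9 = 1/(24*120*512) x^9 = (1/1474560) x^9
Hence J_1(x) = x^9/1474560 - x^7/18432 + x^5/384 - x^3/16 + x/2 + ....

J_1(x); series = x^9/1474560 - x^7/18432 + x^5/384 - x^3/16 + x/2


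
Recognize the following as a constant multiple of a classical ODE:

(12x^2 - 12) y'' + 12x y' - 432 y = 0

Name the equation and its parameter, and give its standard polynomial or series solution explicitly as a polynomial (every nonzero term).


All three coefficients share the factor -12; dividing through by -12 gives  (1 - x^2) y'' - x y' + 36 y = 0.
This matches the Chebyshev equation (1 - x^2) y'' - x y' + n^2 y = 0 (note the -x y' term, not -2x y') with n^2 = 36, so n = 6; the polynomial solution is T_6(x).
With y = sum_k a_k x^k, matching x^k gives (k+2)(k+1) a_{k+2} = (k^2 - n^2) a_k = (k - 6)(k + 6) a_k. The right side vanishes at k = 6, so the series with the parity of 6 terminates at degree 6.
Standard normalization: leading coefficient of T_n is 2^(n-1), so a_6 = 2^5 = 32. Work downward with a_k = (k+1)(k+2) a_{k+2} / ((k - 6)(k + 6)):
  a_4 = (5)(6)(32) / ((4 - 6)(4 + 6)) = 960/(-20) = -48
  a_2 = (3)(4)(-48) / ((2 - 6)(2 + 6)) = -576/(-32) = 18
  a_0 = (1)(2)(18) / ((0 - 6)(0 + 6)) = 36/(-36) = -1
Hence T_6(x) = 32 x^6 - 48 x^4 + 18 x^2 - 1.

T_6(x); series = 32 x^6 - 48 x^4 + 18 x^2 - 1


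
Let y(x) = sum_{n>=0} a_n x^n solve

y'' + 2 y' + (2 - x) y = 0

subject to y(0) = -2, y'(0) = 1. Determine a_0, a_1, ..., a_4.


Ansatz: y(x) = sum_{n>=0} a_n x^n, so y'(x) = sum_{n>=1} n a_n x^(n-1) and y''(x) = sum_{n>=2} n(n-1) a_n x^(n-2).
Substitute into P(x) y'' + Q(x) y' + R(x) y = 0 with P(x) = 1, Q(x) = 2, R(x) = 2 - x, and match powers of x.
Initial conditions: a_0 = -2, a_1 = 1.
Setting the coefficient of each power of x to zero and solving order by order (substituting the coefficients already found):
  x^0: 2 a_2 + 2 a_1 + 2 a_0 = 0  ->  2 a_2 = -2 a_1 - 2 a_0 = 2  ->  a_2 = 1
  x^1: 6 a_3 + 4 a_2 + 2 a_1 - a_0 = 0  ->  6 a_3 = -4 a_2 - 2 a_1 + a_0 = -8  ->  a_3 = -4/3
  x^2: 12 a_4 + 6 a_3 + 2 a_2 - a_1 = 0  ->  12 a_4 = -6 a_3 - 2 a_2 + a_1 = 7  ->  a_4 = 7/12
Truncated series: y(x) = -2 + x + x^2 - (4/3) x^3 + (7/12) x^4 + O(x^5).

a_0 = -2; a_1 = 1; a_2 = 1; a_3 = -4/3; a_4 = 7/12


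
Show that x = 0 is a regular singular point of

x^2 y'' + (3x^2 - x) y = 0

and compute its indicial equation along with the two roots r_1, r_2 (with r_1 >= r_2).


Divide by x^2 to reach normal form y'' + P_1(x) y' + P_2(x) y = 0 with P_1(x) = 0 and P_2(x) = 3 - 1/x.
x = 0 is a singular point because the y-coefficient 3 - 1/x has a pole at x = 0.
It is a regular singular point because x P_1(x) = p(x) = 0 and x^2 P_2(x) = q(x) = 3x^2 - x are polynomials, hence analytic at x = 0.
p(0) = 0,  q(0) = 0.
Indicial equation: r(r-1) + p(0) r + q(0) = 0, i.e. r^2 + (p(0) - 1) r + q(0) = 0, i.e. r^2 - 1 r = 0.
Discriminant: (-1)^2 - 4(0) = 1, so r = (1 ± 1)/2.
Solving: r_1 = 1, r_2 = 0.

indicial: r^2 - 1 r = 0; roots r_1 = 1, r_2 = 0


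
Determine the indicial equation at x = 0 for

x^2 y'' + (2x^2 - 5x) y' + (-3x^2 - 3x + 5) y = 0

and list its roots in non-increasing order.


Divide by x^2 to reach normal form y'' + P_1(x) y' + P_2(x) y = 0 with P_1(x) = 2 - 5/x and P_2(x) = -3 - 3/x + 5/x^2.
x = 0 is a singular point because the y'-coefficient 2 - 5/x has a pole at x = 0 and the y-coefficient -3 - 3/x + 5/x^2 has a pole at x = 0.
It is a regular singular point because x P_1(x) = p(x) = 2x - 5 and x^2 P_2(x) = q(x) = -3x^2 - 3x + 5 are polynomials, hence analytic at x = 0.
p(0) = -5,  q(0) = 5.
Indicial equation: r(r-1) + p(0) r + q(0) = 0, i.e. r^2 + (p(0) - 1) r + q(0) = 0, i.e. r^2 - 6 r + 5 = 0.
Discriminant: (-6)^2 - 4(5) = 16, so r = (6 ± 4)/2.
Solving: r_1 = 5, r_2 = 1.

indicial: r^2 - 6 r + 5 = 0; roots r_1 = 5, r_2 = 1


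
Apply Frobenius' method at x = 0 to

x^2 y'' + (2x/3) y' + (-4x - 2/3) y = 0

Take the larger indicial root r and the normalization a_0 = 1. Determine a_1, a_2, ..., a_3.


Write in Frobenius form y'' + (p(x)/x) y' + (q(x)/x^2) y = 0:
  p(x) = 2/3,  q(x) = -4x - 2/3.
Indicial equation: r(r-1) + (2/3) r + (-2/3) = 0 -> roots r_1 = 1, r_2 = -2/3.
Take r = r_1 = 1. Let y(x) = x^r sum_{n>=0} a_n x^n with a_0 = 1.
Substitute y = x^r sum a_n x^n and match x^{r+n}. The recurrence is
  D(n) a_n - 4 a_{n-1} = 0,  where D(n) = (r+n)(r+n-1) + (2/3)(r+n) + (-2/3).
  a_n = 4 / D(n) * a_{n-1}.
Since the indicial polynomial factors as (r - r_1)(r - r_2), D(n) = (r_1 + n - r_1)(r_1 + n - r_2) = n(n + 5/3).
Evaluating step by step (a_0 = 1):
  n = 1: D(1) = 1(1 + 5/3) = 8/3; numerator = 4(1) = 4; a_1 = (4)/(8/3) = 3/2
  n = 2: D(2) = 2(2 + 5/3) = 22/3; numerator = 4(3/2) = 6; a_2 = (6)/(22/3) = 9/11
  n = 3: D(3) = 3(3 + 5/3) = 14; numerator = 4(9/11) = 36/11; a_3 = (36/11)/(14) = 18/77

r = 1; a_0 = 1; a_1 = 3/2; a_2 = 9/11; a_3 = 18/77


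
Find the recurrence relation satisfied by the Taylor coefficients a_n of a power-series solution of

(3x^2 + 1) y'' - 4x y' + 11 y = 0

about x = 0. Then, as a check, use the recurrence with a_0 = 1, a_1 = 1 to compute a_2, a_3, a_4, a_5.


Substitute y = sum_n a_n x^n.
(1 + 3 x^2) y'' contributes (n+2)(n+1) a_{n+2} + 3 n(n-1) a_n at x^n.
-4 x y'(x) contributes -4 n a_n at x^n.
11 y(x) contributes 11 a_n at x^n.
Matching x^n: (n+2)(n+1) a_{n+2} + (3 n(n-1) - 4 n + 11) a_n = 0.
Thus a_{n+2} = (-3 n(n-1) + 4 n - 11) / ((n+1)(n+2)) * a_n.

Check with a_0 = 1, a_1 = 1 (apply the recurrence for n = 0, 1, 2, 3): a_0 = 1, a_1 = 1, a_2 = -11/2, a_3 = -7/6, a_4 = 33/8, a_5 = 119/120.

a_(n+2) = (-3 n(n-1) + 4 n - 11) / ((n+1)(n+2)) * a_n; check: a_0 = 1, a_1 = 1, a_2 = -11/2, a_3 = -7/6, a_4 = 33/8, a_5 = 119/120


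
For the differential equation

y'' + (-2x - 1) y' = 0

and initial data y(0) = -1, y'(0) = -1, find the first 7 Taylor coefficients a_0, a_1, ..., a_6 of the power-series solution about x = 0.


Ansatz: y(x) = sum_{n>=0} a_n x^n, so y'(x) = sum_{n>=1} n a_n x^(n-1) and y''(x) = sum_{n>=2} n(n-1) a_n x^(n-2).
Substitute into P(x) y'' + Q(x) y' + R(x) y = 0 with P(x) = 1, Q(x) = -2x - 1, R(x) = 0, and match powers of x.
Initial conditions: a_0 = -1, a_1 = -1.
Setting the coefficient of each power of x to zero and solving order by order (substituting the coefficients already found):
  x^0: 2 a_2 - a_1 = 0  ->  2 a_2 = a_1 = -1  ->  a_2 = -1/2
  x^1: 6 a_3 - 2 a_2 - 2 a_1 = 0  ->  6 a_3 = 2 a_2 + 2 a_1 = -3  ->  a_3 = -1/2
  x^2: 12 a_4 - 3 a_3 - 4 a_2 = 0  ->  12 a_4 = 3 a_3 + 4 a_2 = -7/2  ->  a_4 = -7/24
  x^3: 20 a_5 - 4 a_4 - 6 a_3 = 0  ->  20 a_5 = 4 a_4 + 6 a_3 = -25/6  ->  a_5 = -5/24
  x^4: 30 a_6 - 5 a_5 - 8 a_4 = 0  ->  30 a_6 = 5 a_5 + 8 a_4 = -27/8  ->  a_6 = -9/80
Truncated series: y(x) = -1 - x - (1/2) x^2 - (1/2) x^3 - (7/24) x^4 - (5/24) x^5 - (9/80) x^6 + O(x^7).

a_0 = -1; a_1 = -1; a_2 = -1/2; a_3 = -1/2; a_4 = -7/24; a_5 = -5/24; a_6 = -9/80


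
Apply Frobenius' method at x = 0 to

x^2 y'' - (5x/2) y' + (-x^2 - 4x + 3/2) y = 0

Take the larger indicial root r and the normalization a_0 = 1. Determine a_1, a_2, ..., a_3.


Write in Frobenius form y'' + (p(x)/x) y' + (q(x)/x^2) y = 0:
  p(x) = -5/2,  q(x) = -x^2 - 4x + 3/2.
Indicial equation: r(r-1) + (-5/2) r + (3/2) = 0 -> roots r_1 = 3, r_2 = 1/2.
Take r = r_1 = 3. Let y(x) = x^r sum_{n>=0} a_n x^n with a_0 = 1.
Substitute y = x^r sum a_n x^n and match x^{r+n}. The recurrence is
  D(n) a_n - 4 a_{n-1} - 1 a_{n-2} = 0,  where D(n) = (r+n)(r+n-1) + (-5/2)(r+n) + (3/2).
  a_n = [4 a_{n-1} + 1 a_{n-2}] / D(n).
Since the indicial polynomial factors as (r - r_1)(r - r_2), D(n) = (r_1 + n - r_1)(r_1 + n - r_2) = n(n + 5/2).
Evaluating step by step (a_0 = 1):
  n = 1: D(1) = 1(1 + 5/2) = 7/2; numerator = 4(1) = 4; a_1 = (4)/(7/2) = 8/7
  n = 2: D(2) = 2(2 + 5/2) = 9; numerator = 4(8/7) + 1(1) = 39/7; a_2 = (39/7)/(9) = 13/21
  n = 3: D(3) = 3(3 + 5/2) = 33/2; numerator = 4(13/21) + 1(8/7) = 76/21; a_3 = (76/21)/(33/2) = 152/693

r = 3; a_0 = 1; a_1 = 8/7; a_2 = 13/21; a_3 = 152/693


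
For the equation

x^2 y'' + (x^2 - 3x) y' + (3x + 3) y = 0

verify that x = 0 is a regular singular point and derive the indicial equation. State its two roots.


Divide by x^2 to reach normal form y'' + P_1(x) y' + P_2(x) y = 0 with P_1(x) = 1 - 3/x and P_2(x) = 3/x + 3/x^2.
x = 0 is a singular point because the y'-coefficient 1 - 3/x has a pole at x = 0 and the y-coefficient 3/x + 3/x^2 has a pole at x = 0.
It is a regular singular point because x P_1(x) = p(x) = x - 3 and x^2 P_2(x) = q(x) = 3x + 3 are polynomials, hence analytic at x = 0.
p(0) = -3,  q(0) = 3.
Indicial equation: r(r-1) + p(0) r + q(0) = 0, i.e. r^2 + (p(0) - 1) r + q(0) = 0, i.e. r^2 - 4 r + 3 = 0.
Discriminant: (-4)^2 - 4(3) = 4, so r = (4 ± 2)/2.
Solving: r_1 = 3, r_2 = 1.

indicial: r^2 - 4 r + 3 = 0; roots r_1 = 3, r_2 = 1


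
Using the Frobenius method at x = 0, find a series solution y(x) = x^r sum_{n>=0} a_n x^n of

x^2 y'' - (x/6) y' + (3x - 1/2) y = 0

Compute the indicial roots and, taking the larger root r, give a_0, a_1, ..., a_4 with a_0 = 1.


Write in Frobenius form y'' + (p(x)/x) y' + (q(x)/x^2) y = 0:
  p(x) = -1/6,  q(x) = 3x - 1/2.
Indicial equation: r(r-1) + (-1/6) r + (-1/2) = 0 -> roots r_1 = 3/2, r_2 = -1/3.
Take r = r_1 = 3/2. Let y(x) = x^r sum_{n>=0} a_n x^n with a_0 = 1.
Substitute y = x^r sum a_n x^n and match x^{r+n}. The recurrence is
  D(n) a_n + 3 a_{n-1} = 0,  where D(n) = (r+n)(r+n-1) + (-1/6)(r+n) + (-1/2).
  a_n = -3 / D(n) * a_{n-1}.
Since the indicial polynomial factors as (r - r_1)(r - r_2), D(n) = (r_1 + n - r_1)(r_1 + n - r_2) = n(n + 11/6).
Evaluating step by step (a_0 = 1):
  n = 1: D(1) = 1(1 + 11/6) = 17/6; numerator = -3(1) = -3; a_1 = (-3)/(17/6) = -18/17
  n = 2: D(2) = 2(2 + 11/6) = 23/3; numerator = -3(-18/17) = 54/17; a_2 = (54/17)/(23/3) = 162/391
  n = 3: D(3) = 3(3 + 11/6) = 29/2; numerator = -3(162/391) = -486/391; a_3 = (-486/391)/(29/2) = -972/11339
  n = 4: D(4) = 4(4 + 11/6) = 70/3; numerator = -3(-972/11339) = 2916/11339; a_4 = (2916/11339)/(70/3) = 4374/396865

r = 3/2; a_0 = 1; a_1 = -18/17; a_2 = 162/391; a_3 = -972/11339; a_4 = 4374/396865


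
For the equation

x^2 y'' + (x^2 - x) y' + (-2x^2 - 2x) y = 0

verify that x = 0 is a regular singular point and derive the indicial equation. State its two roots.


Divide by x^2 to reach normal form y'' + P_1(x) y' + P_2(x) y = 0 with P_1(x) = 1 - 1/x and P_2(x) = -2 - 2/x.
x = 0 is a singular point because the y'-coefficient 1 - 1/x has a pole at x = 0 and the y-coefficient -2 - 2/x has a pole at x = 0.
It is a regular singular point because x P_1(x) = p(x) = x - 1 and x^2 P_2(x) = q(x) = -2x^2 - 2x are polynomials, hence analytic at x = 0.
p(0) = -1,  q(0) = 0.
Indicial equation: r(r-1) + p(0) r + q(0) = 0, i.e. r^2 + (p(0) - 1) r + q(0) = 0, i.e. r^2 - 2 r = 0.
Discriminant: (-2)^2 - 4(0) = 4, so r = (2 ± 2)/2.
Solving: r_1 = 2, r_2 = 0.

indicial: r^2 - 2 r = 0; roots r_1 = 2, r_2 = 0


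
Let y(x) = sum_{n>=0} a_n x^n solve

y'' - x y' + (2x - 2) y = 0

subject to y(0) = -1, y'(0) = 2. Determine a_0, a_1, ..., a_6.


Ansatz: y(x) = sum_{n>=0} a_n x^n, so y'(x) = sum_{n>=1} n a_n x^(n-1) and y''(x) = sum_{n>=2} n(n-1) a_n x^(n-2).
Substitute into P(x) y'' + Q(x) y' + R(x) y = 0 with P(x) = 1, Q(x) = -x, R(x) = 2x - 2, and match powers of x.
Initial conditions: a_0 = -1, a_1 = 2.
Setting the coefficient of each power of x to zero and solving order by order (substituting the coefficients already found):
  x^0: 2 a_2 - 2 a_0 = 0  ->  2 a_2 = 2 a_0 = -2  ->  a_2 = -1
  x^1: 6 a_3 - 3 a_1 + 2 a_0 = 0  ->  6 a_3 = 3 a_1 - 2 a_0 = 8  ->  a_3 = 4/3
  x^2: 12 a_4 - 4 a_2 + 2 a_1 = 0  ->  12 a_4 = 4 a_2 - 2 a_1 = -8  ->  a_4 = -2/3
  x^3: 20 a_5 - 5 a_3 + 2 a_2 = 0  ->  20 a_5 = 5 a_3 - 2 a_2 = 26/3  ->  a_5 = 13/30
  x^4: 30 a_6 - 6 a_4 + 2 a_3 = 0  ->  30 a_6 = 6 a_4 - 2 a_3 = -20/3  ->  a_6 = -2/9
Truncated series: y(x) = -1 + 2 x - x^2 + (4/3) x^3 - (2/3) x^4 + (13/30) x^5 - (2/9) x^6 + O(x^7).

a_0 = -1; a_1 = 2; a_2 = -1; a_3 = 4/3; a_4 = -2/3; a_5 = 13/30; a_6 = -2/9


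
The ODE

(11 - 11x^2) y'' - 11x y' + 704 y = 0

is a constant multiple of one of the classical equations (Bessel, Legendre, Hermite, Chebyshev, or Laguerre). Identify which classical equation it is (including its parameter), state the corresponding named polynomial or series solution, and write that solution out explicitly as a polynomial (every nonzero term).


All three coefficients share the factor 11; dividing through by 11 gives  (1 - x^2) y'' - x y' + 64 y = 0.
This matches the Chebyshev equation (1 - x^2) y'' - x y' + n^2 y = 0 (note the -x y' term, not -2x y') with n^2 = 64, so n = 8; the polynomial solution is T_8(x).
With y = sum_k a_k x^k, matching x^k gives (k+2)(k+1) a_{k+2} = (k^2 - n^2) a_k = (k - 8)(k + 8) a_k. The right side vanishes at k = 8, so the series with the parity of 8 terminates at degree 8.
Standard normalization: leading coefficient of T_n is 2^(n-1), so a_8 = 2^7 = 128. Work downward with a_k = (k+1)(k+2) a_{k+2} / ((k - 8)(k + 8)):
  a_6 = (7)(8)(128) / ((6 - 8)(6 + 8)) = 7168/(-28) = -256
  a_4 = (5)(6)(-256) / ((4 - 8)(4 + 8)) = -7680/(-48) = 160
  a_2 = (3)(4)(160) / ((2 - 8)(2 + 8)) = 1920/(-60) = -32
  a_0 = (1)(2)(-32) / ((0 - 8)(0 + 8)) = -64/(-64) = 1
Hence T_8(x) = 128 x^8 - 256 x^6 + 160 x^4 - 32 x^2 + 1.

T_8(x); series = 128 x^8 - 256 x^6 + 160 x^4 - 32 x^2 + 1


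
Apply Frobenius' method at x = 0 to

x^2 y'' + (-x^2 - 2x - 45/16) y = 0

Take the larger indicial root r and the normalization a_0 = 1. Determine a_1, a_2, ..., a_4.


Write in Frobenius form y'' + (p(x)/x) y' + (q(x)/x^2) y = 0:
  p(x) = 0,  q(x) = -x^2 - 2x - 45/16.
Indicial equation: r(r-1) + (0) r + (-45/16) = 0 -> roots r_1 = 9/4, r_2 = -5/4.
Take r = r_1 = 9/4. Let y(x) = x^r sum_{n>=0} a_n x^n with a_0 = 1.
Substitute y = x^r sum a_n x^n and match x^{r+n}. The recurrence is
  D(n) a_n - 2 a_{n-1} - 1 a_{n-2} = 0,  where D(n) = (r+n)(r+n-1) + (0)(r+n) + (-45/16).
  a_n = [2 a_{n-1} + 1 a_{n-2}] / D(n).
Since the indicial polynomial factors as (r - r_1)(r - r_2), D(n) = (r_1 + n - r_1)(r_1 + n - r_2) = n(n + 7/2).
Evaluating step by step (a_0 = 1):
  n = 1: D(1) = 1(1 + 7/2) = 9/2; numerator = 2(1) = 2; a_1 = (2)/(9/2) = 4/9
  n = 2: D(2) = 2(2 + 7/2) = 11; numerator = 2(4/9) + 1(1) = 17/9; a_2 = (17/9)/(11) = 17/99
  n = 3: D(3) = 3(3 + 7/2) = 39/2; numerator = 2(17/99) + 1(4/9) = 26/33; a_3 = (26/33)/(39/2) = 4/99
  n = 4: D(4) = 4(4 + 7/2) = 30; numerator = 2(4/99) + 1(17/99) = 25/99; a_4 = (25/99)/(30) = 5/594

r = 9/4; a_0 = 1; a_1 = 4/9; a_2 = 17/99; a_3 = 4/99; a_4 = 5/594


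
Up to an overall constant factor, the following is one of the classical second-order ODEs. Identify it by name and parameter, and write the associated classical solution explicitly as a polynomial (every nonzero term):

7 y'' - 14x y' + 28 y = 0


All three coefficients share the factor 7; dividing through by 7 gives  y'' - 2x y' + 4 y = 0.
This matches the Hermite equation y'' - 2x y' + 2n y = 0 with 2n = 4, so n = 2; the polynomial solution is H_2(x).
With y = sum_k a_k x^k, matching x^k gives (k+2)(k+1) a_{k+2} = 2(k - n) a_k = 2(k - 2) a_k. The right side vanishes at k = 2, so the series with the parity of 2 terminates at degree 2.
Standard normalization: leading coefficient of H_n is 2^n, so a_2 = 2^2 = 4. Work downward with a_k = (k+1)(k+2) a_{k+2} / (2(k - n)):
  a_0 = (1)(2)(4) / (2(0 - 2)) = 8/(-4) = -2
Hence H_2(x) = 4 x^2 - 2.

H_2(x); series = 4 x^2 - 2
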